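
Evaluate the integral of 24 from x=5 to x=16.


The integral of a constant k over [a, b] equals k * (b - a).
integral from 5 to 16 of 24 dx
= 24 * (16 - 5)
= 24 * 11
= 264

264


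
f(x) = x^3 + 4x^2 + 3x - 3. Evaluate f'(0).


Differentiate f(x) = x^3 + 4x^2 + 3x - 3 term by term:
f'(x) = 3x^2 + 8x + 3
Substitute x = 0:
f'(0) = 3 * 0^2 + 8 * 0 + 3
= 0 + 0 + 3
= 3

3


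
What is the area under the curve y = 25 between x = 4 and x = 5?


The area under a constant function y = 25 is a rectangle.
Width = 5 - 4 = 1
Height = 25
Area = width * height
= 1 * 25
= 25

25


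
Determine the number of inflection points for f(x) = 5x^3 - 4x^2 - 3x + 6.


Inflection points occur where f''(x) = 0 and concavity changes.
f(x) = 5x^3 - 4x^2 - 3x + 6
f'(x) = 15x^2 - 8x - 3
f''(x) = 30x - 8
Set f''(x) = 0:
30x - 8 = 0
x = 8 / 30 = 4/15
Since f''(x) is linear (degree 1), it changes sign at this point.
Therefore there is exactly 1 inflection point.

1


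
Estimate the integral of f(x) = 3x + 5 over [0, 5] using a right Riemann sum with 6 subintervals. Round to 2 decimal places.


Right Riemann sum uses right endpoints of each subinterval.
Interval: [0, 5], n = 6
dx = (5 - 0) / 6 = 5/6
Right endpoints: [5/6, 5/3, 5/2, 10/3, 25/6, 5]
f values: [15/2, 10, 25/2, 15, 35/2, 20]
Sum = dx * (sum of f values)
= 5/6 * 165/2
= 275/4 = 68.75

68.75


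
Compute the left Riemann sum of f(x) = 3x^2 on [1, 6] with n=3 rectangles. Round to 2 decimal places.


Left Riemann sum uses left endpoints of each subinterval.
Interval: [1, 6], n = 3
dx = (6 - 1) / 3 = 5/3
Left endpoints: [1, 8/3, 13/3]
f values: [3, 64/3, 169/3]
Sum = dx * (sum of f values)
= 5/3 * 242/3
= 1210/9 ≈ 134.44

134.44


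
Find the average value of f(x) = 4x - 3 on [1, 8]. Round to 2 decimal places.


Average value = 1/(b-a) * integral from a to b of f(x) dx
First compute the integral of 4x - 3:
F(x) = 2x^2 - 3x
F(8) = 2 * 64 - 3 * 8 = 104
F(1) = 2 * 1 - 3 * 1 = -1
Integral = 104 - (-1) = 105
Average = 105 / (8 - 1) = 105 / 7
= 15 = 15.00

15.00


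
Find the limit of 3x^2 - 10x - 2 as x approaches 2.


Since polynomials are continuous, we use direct substitution.
lim(x->2) of 3x^2 - 10x - 2
= 3 * 2^2 - 10 * 2 - 2
= 12 - 20 - 2
= -10

-10


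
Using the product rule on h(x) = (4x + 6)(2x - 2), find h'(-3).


Let u(x) = 4x + 6 and v(x) = 2x - 2
u'(x) = 4
v'(x) = 2
Product rule: h'(x) = u'(x)*v(x) + u(x)*v'(x)
= 4 * (2x - 2) + (4x + 6) * 2
At x = -3:
u(-3) = 4 * (-3) + 6 = -6
v(-3) = 2 * (-3) - 2 = -8
h'(-3) = 4 * (-8) + (-6) * 2
= -32 - 12
= -44

-44


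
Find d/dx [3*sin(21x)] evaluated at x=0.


Apply the chain rule to differentiate 3*sin(21x):
d/dx [3*sin(21x)]
= 3 * cos(21x) * d/dx(21x)
= 3 * 21 * cos(21x)
= 63 * cos(21x)
Evaluate at x = 0:
= 63 * cos(0)
= 63 * 1
= 63

63


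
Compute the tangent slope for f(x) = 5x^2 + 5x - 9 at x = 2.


The slope of the tangent line equals f'(x) at the point.
f(x) = 5x^2 + 5x - 9
f'(x) = 10x + 5
At x = 2:
f'(2) = 10 * 2 + 5
= 20 + 5
= 25

25


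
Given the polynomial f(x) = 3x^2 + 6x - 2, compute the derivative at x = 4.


Differentiate term by term using power and sum rules:
f(x) = 3x^2 + 6x - 2
f'(x) = 6x + 6
Substitute x = 4:
f'(4) = 6 * 4 + 6
= 24 + 6
= 30

30


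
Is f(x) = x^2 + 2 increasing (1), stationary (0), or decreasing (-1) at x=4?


Compute f'(x) to determine behavior:
f'(x) = 2x
f'(4) = 2 * 4 + 0
= 8 + 0
= 8
Since f'(4) > 0, the function is increasing (1)

1


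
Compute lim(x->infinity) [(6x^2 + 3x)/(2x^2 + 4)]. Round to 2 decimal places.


For limits at infinity with equal-degree polynomials,
we compare leading coefficients.
Numerator leading term: 6x^2
Denominator leading term: 2x^2
Divide both by x^2:
lim = (6 + 3/x) / (2 + 4/x^2)
As x -> infinity, the 1/x and 1/x^2 terms vanish:
= 6/2 = 3 = 3.00

3.00


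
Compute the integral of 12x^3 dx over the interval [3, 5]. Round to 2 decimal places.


Find the antiderivative of 12x^3:
F(x) = 12/4 * x^4
Apply the Fundamental Theorem of Calculus:
F(5) - F(3)
= 12/4 * 5^4 - 12/4 * 3^4
= 12/4 * (625 - 81)
= 12/4 * 544
= 1632 = 1632.00

1632.00


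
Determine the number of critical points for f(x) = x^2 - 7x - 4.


Find where f'(x) = 0:
f'(x) = 2x - 7
Set f'(x) = 0:
2x - 7 = 0
x = 7 / 2 = 7/2
This is a linear equation in x, so there is exactly one solution.
Number of critical points: 1

1


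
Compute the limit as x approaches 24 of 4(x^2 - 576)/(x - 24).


Direct substitution gives 0/0, so we factor the numerator.
Factor: 4(x^2 - 576) = 4 * (x - 24)(x + 24)
Cancel the common factor (x - 24):
4(x^2 - 576)/(x - 24) = 4 * (x + 24)
Now substitute x = 24:
= 4 * (24 + 24) = 192

192


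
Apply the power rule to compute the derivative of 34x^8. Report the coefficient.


We apply the power rule: d/dx [ax^n] = a*n * x^(n-1)
d/dx [34x^8]
= 34 * 8 * x^(8-1)
= 272x^7
The coefficient is 272

272


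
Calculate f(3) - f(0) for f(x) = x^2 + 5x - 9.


Net change = f(b) - f(a)
f(x) = x^2 + 5x - 9
Compute f(3):
f(3) = 1 * 3^2 + 5 * 3 - 9
= 9 + 15 - 9
= 15
Compute f(0):
f(0) = 1 * 0^2 + 5 * 0 - 9
= 0 + 0 - 9
= -9
Net change = 15 - (-9) = 24

24


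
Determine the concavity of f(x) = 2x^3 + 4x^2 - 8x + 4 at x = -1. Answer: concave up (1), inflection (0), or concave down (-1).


Concavity is determined by the sign of f''(x).
f(x) = 2x^3 + 4x^2 - 8x + 4
f'(x) = 6x^2 + 8x - 8
f''(x) = 12x + 8
f''(-1) = 12 * (-1) + 8
= -12 + 8
= -4
Since f''(-1) < 0, the function is concave down (-1)

-1


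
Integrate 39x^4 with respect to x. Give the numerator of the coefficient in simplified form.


Apply the power rule for integration:
integral of ax^n dx = a/(n+1) * x^(n+1) + C
integral of 39x^4 dx
= 39/5 * x^5 + C
The coefficient in lowest terms is 39/5, and its numerator is 39

39


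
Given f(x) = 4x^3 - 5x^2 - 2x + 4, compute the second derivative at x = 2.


First derivative:
f'(x) = 12x^2 - 10x - 2
Second derivative:
f''(x) = 24x - 10
Substitute x = 2:
f''(2) = 24 * 2 - 10
= 48 - 10
= 38

38


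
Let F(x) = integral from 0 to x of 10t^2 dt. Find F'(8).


By the Fundamental Theorem of Calculus (Part 1):
If F(x) = integral from 0 to x of f(t) dt, then F'(x) = f(x)
Here f(t) = 10t^2
So F'(x) = 10x^2
Evaluate at x = 8:
F'(8) = 10 * 8^2
= 10 * 64
= 640

640


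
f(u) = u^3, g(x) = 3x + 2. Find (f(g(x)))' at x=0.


Using the chain rule: (f(g(x)))' = f'(g(x)) * g'(x)
First, find g(0):
g(0) = 3 * 0 + 2 = 2
Next, f'(u) = 3u^2
And g'(x) = 3
So f'(g(0)) * g'(0)
= 3 * 2^2 * 3
= 3 * 4 * 3
= 36

36


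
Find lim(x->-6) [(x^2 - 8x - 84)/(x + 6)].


Direct substitution gives 0/0, so we factor the numerator.
Factor: (x^2 - 8x - 84) = (x + 6)(x - 14)
Cancel the common factor (x + 6):
(x^2 - 8x - 84)/(x + 6) = (x - 14)
Now substitute x = -6:
= (-6) - (14) = -20

-20


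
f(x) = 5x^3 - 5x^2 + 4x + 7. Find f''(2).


First derivative:
f'(x) = 15x^2 - 10x + 4
Second derivative:
f''(x) = 30x - 10
Substitute x = 2:
f''(2) = 30 * 2 - 10
= 60 - 10
= 50

50


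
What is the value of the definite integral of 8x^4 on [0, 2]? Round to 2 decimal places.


Find the antiderivative of 8x^4:
F(x) = 8/5 * x^5
Apply the Fundamental Theorem of Calculus:
F(2) - F(0)
= 8/5 * 2^5 - 8/5 * 0^5
= 8/5 * (32 - 0)
= 8/5 * 32
= 256/5 = 51.20

51.20


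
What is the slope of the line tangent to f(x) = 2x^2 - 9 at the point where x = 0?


The slope of the tangent line equals f'(x) at the point.
f(x) = 2x^2 - 9
f'(x) = 4x
At x = 0:
f'(0) = 4 * 0 + 0
= 0 + 0
= 0

0


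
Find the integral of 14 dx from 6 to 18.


The integral of a constant k over [a, b] equals k * (b - a).
integral from 6 to 18 of 14 dx
= 14 * (18 - 6)
= 14 * 12
= 168

168


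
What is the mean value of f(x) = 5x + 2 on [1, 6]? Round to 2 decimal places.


Average value = 1/(b-a) * integral from a to b of f(x) dx
First compute the integral of 5x + 2:
F(x) = (5/2)x^2 + 2x
F(6) = 5/2 * 36 + 2 * 6 = 102
F(1) = 5/2 * 1 + 2 * 1 = 9/2
Integral = 102 - 9/2 = 195/2
Average = (195/2) / (6 - 1) = (195/2) / 5
= 39/2 = 19.50

19.50


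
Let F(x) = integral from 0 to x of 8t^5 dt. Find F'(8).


By the Fundamental Theorem of Calculus (Part 1):
If F(x) = integral from 0 to x of f(t) dt, then F'(x) = f(x)
Here f(t) = 8t^5
So F'(x) = 8x^5
Evaluate at x = 8:
F'(8) = 8 * 8^5
= 8 * 32768
= 262144

262144


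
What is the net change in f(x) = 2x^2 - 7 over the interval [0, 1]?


Net change = f(b) - f(a)
f(x) = 2x^2 - 7
Compute f(1):
f(1) = 2 * 1^2 + 0 * 1 - 7
= 2 + 0 - 7
= -5
Compute f(0):
f(0) = 2 * 0^2 + 0 * 0 - 7
= 0 + 0 - 7
= -7
Net change = -5 - (-7) = 2

2


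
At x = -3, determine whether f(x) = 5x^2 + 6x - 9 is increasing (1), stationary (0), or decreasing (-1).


Compute f'(x) to determine behavior:
f'(x) = 10x + 6
f'(-3) = 10 * (-3) + 6
= -30 + 6
= -24
Since f'(-3) < 0, the function is decreasing (-1)

-1


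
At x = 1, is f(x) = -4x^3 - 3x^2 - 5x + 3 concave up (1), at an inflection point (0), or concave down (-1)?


Concavity is determined by the sign of f''(x).
f(x) = -4x^3 - 3x^2 - 5x + 3
f'(x) = -12x^2 - 6x - 5
f''(x) = -24x - 6
f''(1) = -24 * 1 - 6
= -24 - 6
= -30
Since f''(1) < 0, the function is concave down (-1)

-1


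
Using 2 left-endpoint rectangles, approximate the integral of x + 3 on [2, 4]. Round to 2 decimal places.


Left Riemann sum uses left endpoints of each subinterval.
Interval: [2, 4], n = 2
dx = (4 - 2) / 2 = 1
Left endpoints: [2, 3]
f values: [5, 6]
Sum = dx * (sum of f values)
= 1 * 11
= 11 = 11.00

11.00


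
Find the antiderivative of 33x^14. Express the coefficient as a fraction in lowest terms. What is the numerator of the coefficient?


Apply the power rule for integration:
integral of ax^n dx = a/(n+1) * x^(n+1) + C
integral of 33x^14 dx
= 33/15 * x^15 + C
= 11/5 * x^15 + C
The coefficient in lowest terms is 11/5, and its numerator is 11

11


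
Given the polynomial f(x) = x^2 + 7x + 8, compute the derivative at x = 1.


Differentiate term by term using power and sum rules:
f(x) = x^2 + 7x + 8
f'(x) = 2x + 7
Substitute x = 1:
f'(1) = 2 * 1 + 7
= 2 + 7
= 9

9


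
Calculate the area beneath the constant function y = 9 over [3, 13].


The area under a constant function y = 9 is a rectangle.
Width = 13 - 3 = 10
Height = 9
Area = width * height
= 10 * 9
= 90

90


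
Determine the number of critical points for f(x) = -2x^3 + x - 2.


Find where f'(x) = 0:
f(x) = -2x^3 + x - 2
f'(x) = -6x^2 + 1
This is a quadratic in x. Use the discriminant to count real roots.
Discriminant = (0)^2 - 4 * (-6) * 1
= 0 - (-24)
= 24
Since discriminant > 0, f'(x) = 0 has 2 real solutions.
Number of critical points: 2

2


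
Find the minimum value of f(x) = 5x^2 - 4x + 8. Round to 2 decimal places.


For a quadratic f(x) = ax^2 + bx + c with a > 0, the minimum is at the vertex.
Vertex x-coordinate: x = -b/(2a)
x = -(-4) / (2 * 5)
x = 4/10 = 2/5
Substitute back to find the minimum value:
f(2/5) = 5 * (2/5)^2 - 4 * (2/5) + 8
= 4/5 - 8/5 + 8
= 36/5 = 7.20

7.20


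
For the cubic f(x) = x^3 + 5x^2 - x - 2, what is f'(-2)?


Differentiate f(x) = x^3 + 5x^2 - x - 2 term by term:
f'(x) = 3x^2 + 10x - 1
Substitute x = -2:
f'(-2) = 3 * (-2)^2 + 10 * (-2) - 1
= 12 - 20 - 1
= -9

-9


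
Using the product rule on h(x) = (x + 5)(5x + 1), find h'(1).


Let u(x) = x + 5 and v(x) = 5x + 1
u'(x) = 1
v'(x) = 5
Product rule: h'(x) = u'(x)*v(x) + u(x)*v'(x)
= 1 * (5x + 1) + (x + 5) * 5
At x = 1:
u(1) = 1 * 1 + 5 = 6
v(1) = 5 * 1 + 1 = 6
h'(1) = 1 * 6 + 6 * 5
= 6 + 30
= 36

36


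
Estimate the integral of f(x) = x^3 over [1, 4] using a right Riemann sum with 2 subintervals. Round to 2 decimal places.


Right Riemann sum uses right endpoints of each subinterval.
Interval: [1, 4], n = 2
dx = (4 - 1) / 2 = 3/2
Right endpoints: [5/2, 4]
f values: [125/8, 64]
Sum = dx * (sum of f values)
= 3/2 * 637/8
= 1911/16 ≈ 119.44

119.44


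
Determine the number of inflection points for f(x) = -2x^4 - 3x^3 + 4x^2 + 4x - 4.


Inflection points occur where f''(x) = 0 and concavity changes.
f(x) = -2x^4 - 3x^3 + 4x^2 + 4x - 4
f'(x) = -8x^3 - 9x^2 + 8x + 4
f''(x) = -24x^2 - 18x + 8
This is a quadratic in x. Use the discriminant to count real roots.
Discriminant = (-18)^2 - 4 * (-24) * 8
= 324 - (-768)
= 1092
Since discriminant > 0, f''(x) = 0 has 2 distinct real solutions.
A quadratic with two distinct real roots changes sign at each root, so concavity changes at both.
Number of inflection points: 2

2


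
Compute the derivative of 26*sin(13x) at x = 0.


Apply the chain rule to differentiate 26*sin(13x):
d/dx [26*sin(13x)]
= 26 * cos(13x) * d/dx(13x)
= 26 * 13 * cos(13x)
= 338 * cos(13x)
Evaluate at x = 0:
= 338 * cos(0)
= 338 * 1
= 338

338


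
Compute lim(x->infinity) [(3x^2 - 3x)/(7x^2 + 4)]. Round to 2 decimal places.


For limits at infinity with equal-degree polynomials,
we compare leading coefficients.
Numerator leading term: 3x^2
Denominator leading term: 7x^2
Divide both by x^2:
lim = (3 - 3/x) / (7 + 4/x^2)
As x -> infinity, the 1/x and 1/x^2 terms vanish:
= 3/7 ≈ 0.43

0.43


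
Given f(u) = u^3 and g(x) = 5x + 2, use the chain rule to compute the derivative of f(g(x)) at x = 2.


Using the chain rule: (f(g(x)))' = f'(g(x)) * g'(x)
First, find g(2):
g(2) = 5 * 2 + 2 = 12
Next, f'(u) = 3u^2
And g'(x) = 5
So f'(g(2)) * g'(2)
= 3 * 12^2 * 5
= 3 * 144 * 5
= 2160

2160


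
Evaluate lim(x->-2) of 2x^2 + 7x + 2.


Since polynomials are continuous, we use direct substitution.
lim(x->-2) of 2x^2 + 7x + 2
= 2 * (-2)^2 + 7 * (-2) + 2
= 8 - 14 + 2
= -4

-4


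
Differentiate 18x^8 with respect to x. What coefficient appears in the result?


We apply the power rule: d/dx [ax^n] = a*n * x^(n-1)
d/dx [18x^8]
= 18 * 8 * x^(8-1)
= 144x^7
The coefficient is 144

144


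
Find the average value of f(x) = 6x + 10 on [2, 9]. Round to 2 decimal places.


Average value = 1/(b-a) * integral from a to b of f(x) dx
First compute the integral of 6x + 10:
F(x) = 3x^2 + 10x
F(9) = 3 * 81 + 10 * 9 = 333
F(2) = 3 * 4 + 10 * 2 = 32
Integral = 333 - 32 = 301
Average = 301 / (9 - 2) = 301 / 7
= 43 = 43.00

43.00


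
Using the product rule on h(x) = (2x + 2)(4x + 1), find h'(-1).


Let u(x) = 2x + 2 and v(x) = 4x + 1
u'(x) = 2
v'(x) = 4
Product rule: h'(x) = u'(x)*v(x) + u(x)*v'(x)
= 2 * (4x + 1) + (2x + 2) * 4
At x = -1:
u(-1) = 2 * (-1) + 2 = 0
v(-1) = 4 * (-1) + 1 = -3
h'(-1) = 2 * (-3) + 0 * 4
= -6 + 0
= -6

-6


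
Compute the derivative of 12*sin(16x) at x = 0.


Apply the chain rule to differentiate 12*sin(16x):
d/dx [12*sin(16x)]
= 12 * cos(16x) * d/dx(16x)
= 12 * 16 * cos(16x)
= 192 * cos(16x)
Evaluate at x = 0:
= 192 * cos(0)
= 192 * 1
= 192

192


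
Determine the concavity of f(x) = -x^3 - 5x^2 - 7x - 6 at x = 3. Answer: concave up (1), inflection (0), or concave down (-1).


Concavity is determined by the sign of f''(x).
f(x) = -x^3 - 5x^2 - 7x - 6
f'(x) = -3x^2 - 10x - 7
f''(x) = -6x - 10
f''(3) = -6 * 3 - 10
= -18 - 10
= -28
Since f''(3) < 0, the function is concave down (-1)

-1


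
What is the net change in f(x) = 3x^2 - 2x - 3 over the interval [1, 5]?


Net change = f(b) - f(a)
f(x) = 3x^2 - 2x - 3
Compute f(5):
f(5) = 3 * 5^2 - 2 * 5 - 3
= 75 - 10 - 3
= 62
Compute f(1):
f(1) = 3 * 1^2 - 2 * 1 - 3
= 3 - 2 - 3
= -2
Net change = 62 - (-2) = 64

64


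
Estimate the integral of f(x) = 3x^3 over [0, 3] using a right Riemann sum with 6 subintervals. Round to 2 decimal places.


Right Riemann sum uses right endpoints of each subinterval.
Interval: [0, 3], n = 6
dx = (3 - 0) / 6 = 1/2
Right endpoints: [1/2, 1, 3/2, 2, 5/2, 3]
f values: [3/8, 3, 81/8, 24, 375/8, 81]
Sum = dx * (sum of f values)
= 1/2 * 1323/8
= 1323/16 ≈ 82.69

82.69


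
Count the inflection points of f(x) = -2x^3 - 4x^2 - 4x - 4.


Inflection points occur where f''(x) = 0 and concavity changes.
f(x) = -2x^3 - 4x^2 - 4x - 4
f'(x) = -6x^2 - 8x - 4
f''(x) = -12x - 8
Set f''(x) = 0:
-12x - 8 = 0
x = 8 / (-12) = -2/3
Since f''(x) is linear (degree 1), it changes sign at this point.
Therefore there is exactly 1 inflection point.

1


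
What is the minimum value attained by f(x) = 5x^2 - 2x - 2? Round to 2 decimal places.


For a quadratic f(x) = ax^2 + bx + c with a > 0, the minimum is at the vertex.
Vertex x-coordinate: x = -b/(2a)
x = -(-2) / (2 * 5)
x = 2/10 = 1/5
Substitute back to find the minimum value:
f(1/5) = 5 * (1/5)^2 - 2 * (1/5) - 2
= 1/5 - 2/5 - 2
= -11/5 = -2.20

-2.20


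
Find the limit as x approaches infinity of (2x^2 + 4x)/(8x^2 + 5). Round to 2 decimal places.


For limits at infinity with equal-degree polynomials,
we compare leading coefficients.
Numerator leading term: 2x^2
Denominator leading term: 8x^2
Divide both by x^2:
lim = (2 + 4/x) / (8 + 5/x^2)
As x -> infinity, the 1/x and 1/x^2 terms vanish:
= 2/8 = 1/4 = 0.25

0.25


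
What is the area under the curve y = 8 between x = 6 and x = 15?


The area under a constant function y = 8 is a rectangle.
Width = 15 - 6 = 9
Height = 8
Area = width * height
= 9 * 8
= 72

72


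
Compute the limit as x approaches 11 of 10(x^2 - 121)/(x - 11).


Direct substitution gives 0/0, so we factor the numerator.
Factor: 10(x^2 - 121) = 10 * (x - 11)(x + 11)
Cancel the common factor (x - 11):
10(x^2 - 121)/(x - 11) = 10 * (x + 11)
Now substitute x = 11:
= 10 * (11 + 11) = 220

220


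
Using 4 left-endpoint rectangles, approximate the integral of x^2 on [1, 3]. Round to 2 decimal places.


Left Riemann sum uses left endpoints of each subinterval.
Interval: [1, 3], n = 4
dx = (3 - 1) / 4 = 1/2
Left endpoints: [1, 3/2, 2, 5/2]
f values: [1, 9/4, 4, 25/4]
Sum = dx * (sum of f values)
= 1/2 * 27/2
= 27/4 = 6.75

6.75


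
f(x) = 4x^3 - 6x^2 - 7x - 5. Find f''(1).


First derivative:
f'(x) = 12x^2 - 12x - 7
Second derivative:
f''(x) = 24x - 12
Substitute x = 1:
f''(1) = 24 * 1 - 12
= 24 - 12
= 12

12


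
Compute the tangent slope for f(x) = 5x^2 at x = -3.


The slope of the tangent line equals f'(x) at the point.
f(x) = 5x^2
f'(x) = 10x
At x = -3:
f'(-3) = 10 * (-3) + 0
= -30 + 0
= -30

-30


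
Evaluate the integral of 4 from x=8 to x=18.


The integral of a constant k over [a, b] equals k * (b - a).
integral from 8 to 18 of 4 dx
= 4 * (18 - 8)
= 4 * 10
= 40

40


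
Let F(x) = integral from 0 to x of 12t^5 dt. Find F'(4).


By the Fundamental Theorem of Calculus (Part 1):
If F(x) = integral from 0 to x of f(t) dt, then F'(x) = f(x)
Here f(t) = 12t^5
So F'(x) = 12x^5
Evaluate at x = 4:
F'(4) = 12 * 4^5
= 12 * 1024
= 12288

12288


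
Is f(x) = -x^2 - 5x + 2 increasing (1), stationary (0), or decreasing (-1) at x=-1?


Compute f'(x) to determine behavior:
f'(x) = -2x - 5
f'(-1) = -2 * (-1) - 5
= 2 - 5
= -3
Since f'(-1) < 0, the function is decreasing (-1)

-1


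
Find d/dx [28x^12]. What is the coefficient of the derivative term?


We apply the power rule: d/dx [ax^n] = a*n * x^(n-1)
d/dx [28x^12]
= 28 * 12 * x^(12-1)
= 336x^11
The coefficient is 336

336


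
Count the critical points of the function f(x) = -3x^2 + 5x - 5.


Find where f'(x) = 0:
f'(x) = -6x + 5
Set f'(x) = 0:
-6x + 5 = 0
x = -5 / (-6) = 5/6
This is a linear equation in x, so there is exactly one solution.
Number of critical points: 1

1


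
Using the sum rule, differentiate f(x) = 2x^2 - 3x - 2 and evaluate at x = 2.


Differentiate term by term using power and sum rules:
f(x) = 2x^2 - 3x - 2
f'(x) = 4x - 3
Substitute x = 2:
f'(2) = 4 * 2 - 3
= 8 - 3
= 5

5


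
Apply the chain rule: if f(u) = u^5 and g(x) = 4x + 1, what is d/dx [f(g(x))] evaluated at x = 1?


Using the chain rule: (f(g(x)))' = f'(g(x)) * g'(x)
First, find g(1):
g(1) = 4 * 1 + 1 = 5
Next, f'(u) = 5u^4
And g'(x) = 4
So f'(g(1)) * g'(1)
= 5 * 5^4 * 4
= 5 * 625 * 4
= 12500

12500


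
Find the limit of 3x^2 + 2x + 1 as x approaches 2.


Since polynomials are continuous, we use direct substitution.
lim(x->2) of 3x^2 + 2x + 1
= 3 * 2^2 + 2 * 2 + 1
= 12 + 4 + 1
= 17

17


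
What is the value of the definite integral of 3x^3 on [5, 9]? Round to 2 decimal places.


Find the antiderivative of 3x^3:
F(x) = 3/4 * x^4
Apply the Fundamental Theorem of Calculus:
F(9) - F(5)
= 3/4 * 9^4 - 3/4 * 5^4
= 3/4 * (6561 - 625)
= 3/4 * 5936
= 4452 = 4452.00

4452.00


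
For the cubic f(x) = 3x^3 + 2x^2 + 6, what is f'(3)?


Differentiate f(x) = 3x^3 + 2x^2 + 6 term by term:
f'(x) = 9x^2 + 4x
Substitute x = 3:
f'(3) = 9 * 3^2 + 4 * 3 + 0
= 81 + 12 + 0
= 93

93


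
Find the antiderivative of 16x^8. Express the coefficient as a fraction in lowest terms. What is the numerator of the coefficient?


Apply the power rule for integration:
integral of ax^n dx = a/(n+1) * x^(n+1) + C
integral of 16x^8 dx
= 16/9 * x^9 + C
The coefficient in lowest terms is 16/9, and its numerator is 16

16


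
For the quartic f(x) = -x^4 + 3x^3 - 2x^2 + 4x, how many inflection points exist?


Inflection points occur where f''(x) = 0 and concavity changes.
f(x) = -x^4 + 3x^3 - 2x^2 + 4x
f'(x) = -4x^3 + 9x^2 - 4x + 4
f''(x) = -12x^2 + 18x - 4
This is a quadratic in x. Use the discriminant to count real roots.
Discriminant = (18)^2 - 4 * (-12) * (-4)
= 324 - 192
= 132
Since discriminant > 0, f''(x) = 0 has 2 distinct real solutions.
A quadratic with two distinct real roots changes sign at each root, so concavity changes at both.
Number of inflection points: 2

2


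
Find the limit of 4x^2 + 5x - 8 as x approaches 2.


Since polynomials are continuous, we use direct substitution.
lim(x->2) of 4x^2 + 5x - 8
= 4 * 2^2 + 5 * 2 - 8
= 16 + 10 - 8
= 18

18


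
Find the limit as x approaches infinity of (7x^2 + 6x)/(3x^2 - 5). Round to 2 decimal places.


For limits at infinity with equal-degree polynomials,
we compare leading coefficients.
Numerator leading term: 7x^2
Denominator leading term: 3x^2
Divide both by x^2:
lim = (7 + 6/x) / (3 - 5/x^2)
As x -> infinity, the 1/x and 1/x^2 terms vanish:
= 7/3 ≈ 2.33

2.33


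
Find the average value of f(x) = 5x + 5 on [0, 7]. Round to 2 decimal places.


Average value = 1/(b-a) * integral from a to b of f(x) dx
First compute the integral of 5x + 5:
F(x) = (5/2)x^2 + 5x
F(7) = 5/2 * 49 + 5 * 7 = 315/2
F(0) = 5/2 * 0 + 5 * 0 = 0
Integral = 315/2 - 0 = 315/2
Average = (315/2) / (7 - 0) = (315/2) / 7
= 45/2 = 22.50

22.50


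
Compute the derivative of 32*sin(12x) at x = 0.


Apply the chain rule to differentiate 32*sin(12x):
d/dx [32*sin(12x)]
= 32 * cos(12x) * d/dx(12x)
= 32 * 12 * cos(12x)
= 384 * cos(12x)
Evaluate at x = 0:
= 384 * cos(0)
= 384 * 1
= 384

384


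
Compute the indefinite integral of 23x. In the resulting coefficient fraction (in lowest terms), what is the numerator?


Apply the power rule for integration:
integral of ax^n dx = a/(n+1) * x^(n+1) + C
integral of 23x dx
= 23/2 * x^2 + C
The coefficient in lowest terms is 23/2, and its numerator is 23

23


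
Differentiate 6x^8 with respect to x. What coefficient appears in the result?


We apply the power rule: d/dx [ax^n] = a*n * x^(n-1)
d/dx [6x^8]
= 6 * 8 * x^(8-1)
= 48x^7
The coefficient is 48

48


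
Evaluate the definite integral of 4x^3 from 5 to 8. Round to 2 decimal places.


Find the antiderivative of 4x^3:
F(x) = 4/4 * x^4
Apply the Fundamental Theorem of Calculus:
F(8) - F(5)
= 4/4 * 8^4 - 4/4 * 5^4
= 4/4 * (4096 - 625)
= 4/4 * 3471
= 3471 = 3471.00

3471.00


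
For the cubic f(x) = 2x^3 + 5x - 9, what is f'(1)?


Differentiate f(x) = 2x^3 + 5x - 9 term by term:
f'(x) = 6x^2 + 5
Substitute x = 1:
f'(1) = 6 * 1^2 + 0 * 1 + 5
= 6 + 0 + 5
= 11

11


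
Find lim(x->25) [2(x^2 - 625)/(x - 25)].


Direct substitution gives 0/0, so we factor the numerator.
Factor: 2(x^2 - 625) = 2 * (x - 25)(x + 25)
Cancel the common factor (x - 25):
2(x^2 - 625)/(x - 25) = 2 * (x + 25)
Now substitute x = 25:
= 2 * (25 + 25) = 100

100


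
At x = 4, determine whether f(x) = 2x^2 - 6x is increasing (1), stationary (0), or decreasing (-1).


Compute f'(x) to determine behavior:
f'(x) = 4x - 6
f'(4) = 4 * 4 - 6
= 16 - 6
= 10
Since f'(4) > 0, the function is increasing (1)

1


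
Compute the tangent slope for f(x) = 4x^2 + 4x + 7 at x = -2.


The slope of the tangent line equals f'(x) at the point.
f(x) = 4x^2 + 4x + 7
f'(x) = 8x + 4
At x = -2:
f'(-2) = 8 * (-2) + 4
= -16 + 4
= -12

-12


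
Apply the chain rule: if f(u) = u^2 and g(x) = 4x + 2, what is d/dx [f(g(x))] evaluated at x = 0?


Using the chain rule: (f(g(x)))' = f'(g(x)) * g'(x)
First, find g(0):
g(0) = 4 * 0 + 2 = 2
Next, f'(u) = 2u
And g'(x) = 4
So f'(g(0)) * g'(0)
= 2 * 2 * 4
= 16

16


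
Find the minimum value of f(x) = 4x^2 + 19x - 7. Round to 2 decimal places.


For a quadratic f(x) = ax^2 + bx + c with a > 0, the minimum is at the vertex.
Vertex x-coordinate: x = -b/(2a)
x = -(19) / (2 * 4)
x = -19/8
Substitute back to find the minimum value:
f(-19/8) = 4 * (-19/8)^2 + 19 * (-19/8) - 7
= 361/16 - 361/8 - 7
= -473/16 ≈ -29.56

-29.56


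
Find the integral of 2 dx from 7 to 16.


The integral of a constant k over [a, b] equals k * (b - a).
integral from 7 to 16 of 2 dx
= 2 * (16 - 7)
= 2 * 9
= 18

18


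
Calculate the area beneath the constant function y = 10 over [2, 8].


The area under a constant function y = 10 is a rectangle.
Width = 8 - 2 = 6
Height = 10
Area = width * height
= 6 * 10
= 60

60


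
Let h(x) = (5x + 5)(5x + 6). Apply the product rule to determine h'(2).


Let u(x) = 5x + 5 and v(x) = 5x + 6
u'(x) = 5
v'(x) = 5
Product rule: h'(x) = u'(x)*v(x) + u(x)*v'(x)
= 5 * (5x + 6) + (5x + 5) * 5
At x = 2:
u(2) = 5 * 2 + 5 = 15
v(2) = 5 * 2 + 6 = 16
h'(2) = 5 * 16 + 15 * 5
= 80 + 75
= 155

155


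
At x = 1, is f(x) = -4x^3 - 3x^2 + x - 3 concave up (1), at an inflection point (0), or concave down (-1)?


Concavity is determined by the sign of f''(x).
f(x) = -4x^3 - 3x^2 + x - 3
f'(x) = -12x^2 - 6x + 1
f''(x) = -24x - 6
f''(1) = -24 * 1 - 6
= -24 - 6
= -30
Since f''(1) < 0, the function is concave down (-1)

-1


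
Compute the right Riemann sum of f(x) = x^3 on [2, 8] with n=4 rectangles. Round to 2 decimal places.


Right Riemann sum uses right endpoints of each subinterval.
Interval: [2, 8], n = 4
dx = (8 - 2) / 4 = 3/2
Right endpoints: [7/2, 5, 13/2, 8]
f values: [343/8, 125, 2197/8, 512]
Sum = dx * (sum of f values)
= 3/2 * 1909/2
= 5727/4 = 1431.75

1431.75


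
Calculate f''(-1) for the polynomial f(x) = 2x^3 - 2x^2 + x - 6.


First derivative:
f'(x) = 6x^2 - 4x + 1
Second derivative:
f''(x) = 12x - 4
Substitute x = -1:
f''(-1) = 12 * (-1) - 4
= -12 - 4
= -16

-16


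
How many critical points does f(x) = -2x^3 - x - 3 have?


Find where f'(x) = 0:
f(x) = -2x^3 - x - 3
f'(x) = -6x^2 - 1
This is a quadratic in x. Use the discriminant to count real roots.
Discriminant = (0)^2 - 4 * (-6) * (-1)
= 0 - 24
= -24
Since discriminant < 0, f'(x) = 0 has no real solutions.
Number of critical points: 0

0


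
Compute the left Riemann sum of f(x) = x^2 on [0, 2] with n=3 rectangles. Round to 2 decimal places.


Left Riemann sum uses left endpoints of each subinterval.
Interval: [0, 2], n = 3
dx = (2 - 0) / 3 = 2/3
Left endpoints: [0, 2/3, 4/3]
f values: [0, 4/9, 16/9]
Sum = dx * (sum of f values)
= 2/3 * 20/9
= 40/27 ≈ 1.48

1.48


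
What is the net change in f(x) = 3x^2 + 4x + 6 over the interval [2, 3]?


Net change = f(b) - f(a)
f(x) = 3x^2 + 4x + 6
Compute f(3):
f(3) = 3 * 3^2 + 4 * 3 + 6
= 27 + 12 + 6
= 45
Compute f(2):
f(2) = 3 * 2^2 + 4 * 2 + 6
= 12 + 8 + 6
= 26
Net change = 45 - 26 = 19

19


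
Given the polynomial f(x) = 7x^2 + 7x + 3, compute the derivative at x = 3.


Differentiate term by term using power and sum rules:
f(x) = 7x^2 + 7x + 3
f'(x) = 14x + 7
Substitute x = 3:
f'(3) = 14 * 3 + 7
= 42 + 7
= 49

49


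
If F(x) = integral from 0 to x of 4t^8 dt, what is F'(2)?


By the Fundamental Theorem of Calculus (Part 1):
If F(x) = integral from 0 to x of f(t) dt, then F'(x) = f(x)
Here f(t) = 4t^8
So F'(x) = 4x^8
Evaluate at x = 2:
F'(2) = 4 * 2^8
= 4 * 256
= 1024

1024


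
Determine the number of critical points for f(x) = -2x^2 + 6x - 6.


Find where f'(x) = 0:
f'(x) = -4x + 6
Set f'(x) = 0:
-4x + 6 = 0
x = -6 / (-4) = 3/2
This is a linear equation in x, so there is exactly one solution.
Number of critical points: 1

1


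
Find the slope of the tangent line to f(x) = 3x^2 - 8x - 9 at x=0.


The slope of the tangent line equals f'(x) at the point.
f(x) = 3x^2 - 8x - 9
f'(x) = 6x - 8
At x = 0:
f'(0) = 6 * 0 - 8
= 0 - 8
= -8

-8


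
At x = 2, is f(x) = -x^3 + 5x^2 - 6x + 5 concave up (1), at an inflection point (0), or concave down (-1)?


Concavity is determined by the sign of f''(x).
f(x) = -x^3 + 5x^2 - 6x + 5
f'(x) = -3x^2 + 10x - 6
f''(x) = -6x + 10
f''(2) = -6 * 2 + 10
= -12 + 10
= -2
Since f''(2) < 0, the function is concave down (-1)

-1


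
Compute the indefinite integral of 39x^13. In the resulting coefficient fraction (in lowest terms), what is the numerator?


Apply the power rule for integration:
integral of ax^n dx = a/(n+1) * x^(n+1) + C
integral of 39x^13 dx
= 39/14 * x^14 + C
The coefficient in lowest terms is 39/14, and its numerator is 39

39


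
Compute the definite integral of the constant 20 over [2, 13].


The integral of a constant k over [a, b] equals k * (b - a).
integral from 2 to 13 of 20 dx
= 20 * (13 - 2)
= 20 * 11
= 220

220


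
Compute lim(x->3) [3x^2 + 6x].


Since polynomials are continuous, we use direct substitution.
lim(x->3) of 3x^2 + 6x
= 3 * 3^2 + 6 * 3 + 0
= 27 + 18 + 0
= 45

45


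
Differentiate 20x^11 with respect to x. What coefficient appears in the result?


We apply the power rule: d/dx [ax^n] = a*n * x^(n-1)
d/dx [20x^11]
= 20 * 11 * x^(11-1)
= 220x^10
The coefficient is 220

220


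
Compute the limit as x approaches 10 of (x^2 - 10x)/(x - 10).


Direct substitution gives 0/0, so we factor the numerator.
Factor: (x^2 - 10x) = (x - 10)(x)
Cancel the common factor (x - 10):
(x^2 - 10x)/(x - 10) = (x)
Now substitute x = 10:
= (10) - (0) = 10

10


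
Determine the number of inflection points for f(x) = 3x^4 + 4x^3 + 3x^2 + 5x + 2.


Inflection points occur where f''(x) = 0 and concavity changes.
f(x) = 3x^4 + 4x^3 + 3x^2 + 5x + 2
f'(x) = 12x^3 + 12x^2 + 6x + 5
f''(x) = 36x^2 + 24x + 6
This is a quadratic in x. Use the discriminant to count real roots.
Discriminant = (24)^2 - 4 * 36 * 6
= 576 - 864
= -288
Since discriminant < 0, f''(x) = 0 has no real solutions.
Number of inflection points: 0

0


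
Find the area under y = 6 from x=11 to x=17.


The area under a constant function y = 6 is a rectangle.
Width = 17 - 11 = 6
Height = 6
Area = width * height
= 6 * 6
= 36

36


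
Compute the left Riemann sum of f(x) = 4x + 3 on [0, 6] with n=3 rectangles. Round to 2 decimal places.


Left Riemann sum uses left endpoints of each subinterval.
Interval: [0, 6], n = 3
dx = (6 - 0) / 3 = 2
Left endpoints: [0, 2, 4]
f values: [3, 11, 19]
Sum = dx * (sum of f values)
= 2 * 33
= 66 = 66.00

66.00


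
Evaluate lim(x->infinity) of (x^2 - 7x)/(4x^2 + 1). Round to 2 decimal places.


For limits at infinity with equal-degree polynomials,
we compare leading coefficients.
Numerator leading term: x^2
Denominator leading term: 4x^2
Divide both by x^2:
lim = (1 - 7/x) / (4 + 1/x^2)
As x -> infinity, the 1/x and 1/x^2 terms vanish:
= 1/4 = 0.25

0.25


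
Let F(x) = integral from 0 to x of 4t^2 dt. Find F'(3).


By the Fundamental Theorem of Calculus (Part 1):
If F(x) = integral from 0 to x of f(t) dt, then F'(x) = f(x)
Here f(t) = 4t^2
So F'(x) = 4x^2
Evaluate at x = 3:
F'(3) = 4 * 3^2
= 4 * 9
= 36

36


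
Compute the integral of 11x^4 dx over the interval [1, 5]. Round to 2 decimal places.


Find the antiderivative of 11x^4:
F(x) = 11/5 * x^5
Apply the Fundamental Theorem of Calculus:
F(5) - F(1)
= 11/5 * 5^5 - 11/5 * 1^5
= 11/5 * (3125 - 1)
= 11/5 * 3124
= 34364/5 = 6872.80

6872.80


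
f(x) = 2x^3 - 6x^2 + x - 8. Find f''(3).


First derivative:
f'(x) = 6x^2 - 12x + 1
Second derivative:
f''(x) = 12x - 12
Substitute x = 3:
f''(3) = 12 * 3 - 12
= 36 - 12
= 24

24


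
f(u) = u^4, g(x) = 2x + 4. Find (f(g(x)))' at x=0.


Using the chain rule: (f(g(x)))' = f'(g(x)) * g'(x)
First, find g(0):
g(0) = 2 * 0 + 4 = 4
Next, f'(u) = 4u^3
And g'(x) = 2
So f'(g(0)) * g'(0)
= 4 * 4^3 * 2
= 4 * 64 * 2
= 512

512


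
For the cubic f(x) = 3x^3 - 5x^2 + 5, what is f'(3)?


Differentiate f(x) = 3x^3 - 5x^2 + 5 term by term:
f'(x) = 9x^2 - 10x
Substitute x = 3:
f'(3) = 9 * 3^2 - 10 * 3 + 0
= 81 - 30 + 0
= 51

51


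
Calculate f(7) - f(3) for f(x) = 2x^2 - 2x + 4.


Net change = f(b) - f(a)
f(x) = 2x^2 - 2x + 4
Compute f(7):
f(7) = 2 * 7^2 - 2 * 7 + 4
= 98 - 14 + 4
= 88
Compute f(3):
f(3) = 2 * 3^2 - 2 * 3 + 4
= 18 - 6 + 4
= 16
Net change = 88 - 16 = 72

72


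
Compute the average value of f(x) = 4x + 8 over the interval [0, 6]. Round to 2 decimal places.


Average value = 1/(b-a) * integral from a to b of f(x) dx
First compute the integral of 4x + 8:
F(x) = 2x^2 + 8x
F(6) = 2 * 36 + 8 * 6 = 120
F(0) = 2 * 0 + 8 * 0 = 0
Integral = 120 - 0 = 120
Average = 120 / (6 - 0) = 120 / 6
= 20 = 20.00

20.00


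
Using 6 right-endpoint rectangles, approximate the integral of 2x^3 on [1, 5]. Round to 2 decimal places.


Right Riemann sum uses right endpoints of each subinterval.
Interval: [1, 5], n = 6
dx = (5 - 1) / 6 = 2/3
Right endpoints: [5/3, 7/3, 3, 11/3, 13/3, 5]
f values: [250/27, 686/27, 54, 2662/27, 4394/27, 250]
Sum = dx * (sum of f values)
= 2/3 * 600
= 400 = 400.00

400.00


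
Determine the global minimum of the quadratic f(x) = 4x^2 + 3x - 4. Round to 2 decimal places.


For a quadratic f(x) = ax^2 + bx + c with a > 0, the minimum is at the vertex.
Vertex x-coordinate: x = -b/(2a)
x = -(3) / (2 * 4)
x = -3/8
Substitute back to find the minimum value:
f(-3/8) = 4 * (-3/8)^2 + 3 * (-3/8) - 4
= 9/16 - 9/8 - 4
= -73/16 ≈ -4.56

-4.56


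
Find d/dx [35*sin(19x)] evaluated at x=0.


Apply the chain rule to differentiate 35*sin(19x):
d/dx [35*sin(19x)]
= 35 * cos(19x) * d/dx(19x)
= 35 * 19 * cos(19x)
= 665 * cos(19x)
Evaluate at x = 0:
= 665 * cos(0)
= 665 * 1
= 665

665


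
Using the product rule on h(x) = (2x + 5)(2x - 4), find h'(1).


Let u(x) = 2x + 5 and v(x) = 2x - 4
u'(x) = 2
v'(x) = 2
Product rule: h'(x) = u'(x)*v(x) + u(x)*v'(x)
= 2 * (2x - 4) + (2x + 5) * 2
At x = 1:
u(1) = 2 * 1 + 5 = 7
v(1) = 2 * 1 - 4 = -2
h'(1) = 2 * (-2) + 7 * 2
= -4 + 14
= 10

10


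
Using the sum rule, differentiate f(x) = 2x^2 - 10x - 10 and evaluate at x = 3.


Differentiate term by term using power and sum rules:
f(x) = 2x^2 - 10x - 10
f'(x) = 4x - 10
Substitute x = 3:
f'(3) = 4 * 3 - 10
= 12 - 10
= 2

2


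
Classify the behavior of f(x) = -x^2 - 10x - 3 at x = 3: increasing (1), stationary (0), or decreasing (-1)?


Compute f'(x) to determine behavior:
f'(x) = -2x - 10
f'(3) = -2 * 3 - 10
= -6 - 10
= -16
Since f'(3) < 0, the function is decreasing (-1)

-1


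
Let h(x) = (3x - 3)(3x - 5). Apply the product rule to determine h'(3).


Let u(x) = 3x - 3 and v(x) = 3x - 5
u'(x) = 3
v'(x) = 3
Product rule: h'(x) = u'(x)*v(x) + u(x)*v'(x)
= 3 * (3x - 5) + (3x - 3) * 3
At x = 3:
u(3) = 3 * 3 - 3 = 6
v(3) = 3 * 3 - 5 = 4
h'(3) = 3 * 4 + 6 * 3
= 12 + 18
= 30

30


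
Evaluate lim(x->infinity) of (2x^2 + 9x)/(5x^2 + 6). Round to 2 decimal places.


For limits at infinity with equal-degree polynomials,
we compare leading coefficients.
Numerator leading term: 2x^2
Denominator leading term: 5x^2
Divide both by x^2:
lim = (2 + 9/x) / (5 + 6/x^2)
As x -> infinity, the 1/x and 1/x^2 terms vanish:
= 2/5 = 0.40

0.40


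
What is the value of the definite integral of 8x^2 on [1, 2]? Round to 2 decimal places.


Find the antiderivative of 8x^2:
F(x) = 8/3 * x^3
Apply the Fundamental Theorem of Calculus:
F(2) - F(1)
= 8/3 * 2^3 - 8/3 * 1^3
= 8/3 * (8 - 1)
= 8/3 * 7
= 56/3 ≈ 18.67

18.67


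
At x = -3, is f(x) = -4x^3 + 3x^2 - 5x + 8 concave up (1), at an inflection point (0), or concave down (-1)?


Concavity is determined by the sign of f''(x).
f(x) = -4x^3 + 3x^2 - 5x + 8
f'(x) = -12x^2 + 6x - 5
f''(x) = -24x + 6
f''(-3) = -24 * (-3) + 6
= 72 + 6
= 78
Since f''(-3) > 0, the function is concave up (1)

1


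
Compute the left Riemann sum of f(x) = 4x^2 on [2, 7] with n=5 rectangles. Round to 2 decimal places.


Left Riemann sum uses left endpoints of each subinterval.
Interval: [2, 7], n = 5
dx = (7 - 2) / 5 = 1
Left endpoints: [2, 3, 4, 5, 6]
f values: [16, 36, 64, 100, 144]
Sum = dx * (sum of f values)
= 1 * 360
= 360 = 360.00

360.00


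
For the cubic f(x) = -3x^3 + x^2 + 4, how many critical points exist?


Find where f'(x) = 0:
f(x) = -3x^3 + x^2 + 4
f'(x) = -9x^2 + 2x
This is a quadratic in x. Use the discriminant to count real roots.
Discriminant = (2)^2 - 4 * (-9) * 0
= 4 - 0
= 4
Since discriminant > 0, f'(x) = 0 has 2 real solutions.
Number of critical points: 2

2


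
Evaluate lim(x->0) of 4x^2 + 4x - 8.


Since polynomials are continuous, we use direct substitution.
lim(x->0) of 4x^2 + 4x - 8
= 4 * 0^2 + 4 * 0 - 8
= 0 + 0 - 8
= -8

-8


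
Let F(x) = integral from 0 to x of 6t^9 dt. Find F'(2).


By the Fundamental Theorem of Calculus (Part 1):
If F(x) = integral from 0 to x of f(t) dt, then F'(x) = f(x)
Here f(t) = 6t^9
So F'(x) = 6x^9
Evaluate at x = 2:
F'(2) = 6 * 2^9
= 6 * 512
= 3072

3072


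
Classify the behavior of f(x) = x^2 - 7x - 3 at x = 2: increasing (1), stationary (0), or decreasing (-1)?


Compute f'(x) to determine behavior:
f'(x) = 2x - 7
f'(2) = 2 * 2 - 7
= 4 - 7
= -3
Since f'(2) < 0, the function is decreasing (-1)

-1


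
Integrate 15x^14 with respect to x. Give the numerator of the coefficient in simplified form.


Apply the power rule for integration:
integral of ax^n dx = a/(n+1) * x^(n+1) + C
integral of 15x^14 dx
= 15/15 * x^15 + C
= 1 * x^15 + C
The coefficient in lowest terms is 1 = 1/1, so its numerator is 1

1


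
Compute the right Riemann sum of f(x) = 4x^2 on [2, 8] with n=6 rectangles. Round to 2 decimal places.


Right Riemann sum uses right endpoints of each subinterval.
Interval: [2, 8], n = 6
dx = (8 - 2) / 6 = 1
Right endpoints: [3, 4, 5, 6, 7, 8]
f values: [36, 64, 100, 144, 196, 256]
Sum = dx * (sum of f values)
= 1 * 796
= 796 = 796.00

796.00


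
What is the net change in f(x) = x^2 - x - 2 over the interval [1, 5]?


Net change = f(b) - f(a)
f(x) = x^2 - x - 2
Compute f(5):
f(5) = 1 * 5^2 - 1 * 5 - 2
= 25 - 5 - 2
= 18
Compute f(1):
f(1) = 1 * 1^2 - 1 * 1 - 2
= 1 - 1 - 2
= -2
Net change = 18 - (-2) = 20

20


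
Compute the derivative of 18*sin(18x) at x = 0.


Apply the chain rule to differentiate 18*sin(18x):
d/dx [18*sin(18x)]
= 18 * cos(18x) * d/dx(18x)
= 18 * 18 * cos(18x)
= 324 * cos(18x)
Evaluate at x = 0:
= 324 * cos(0)
= 324 * 1
= 324

324


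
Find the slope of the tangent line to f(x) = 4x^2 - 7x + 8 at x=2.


The slope of the tangent line equals f'(x) at the point.
f(x) = 4x^2 - 7x + 8
f'(x) = 8x - 7
At x = 2:
f'(2) = 8 * 2 - 7
= 16 - 7
= 9

9


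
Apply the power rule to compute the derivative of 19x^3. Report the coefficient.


We apply the power rule: d/dx [ax^n] = a*n * x^(n-1)
d/dx [19x^3]
= 19 * 3 * x^(3-1)
= 57x^2
The coefficient is 57

57


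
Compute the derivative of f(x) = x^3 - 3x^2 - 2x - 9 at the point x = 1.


Differentiate f(x) = x^3 - 3x^2 - 2x - 9 term by term:
f'(x) = 3x^2 - 6x - 2
Substitute x = 1:
f'(1) = 3 * 1^2 - 6 * 1 - 2
= 3 - 6 - 2
= -5

-5


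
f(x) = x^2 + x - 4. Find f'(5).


Differentiate term by term using power and sum rules:
f(x) = x^2 + x - 4
f'(x) = 2x + 1
Substitute x = 5:
f'(5) = 2 * 5 + 1
= 10 + 1
= 11

11


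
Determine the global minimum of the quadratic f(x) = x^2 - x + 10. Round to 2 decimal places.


For a quadratic f(x) = ax^2 + bx + c with a > 0, the minimum is at the vertex.
Vertex x-coordinate: x = -b/(2a)
x = -(-1) / (2 * 1)
x = 1/2
Substitute back to find the minimum value:
f(1/2) = 1 * (1/2)^2 - 1 * (1/2) + 10
= 1/4 - 1/2 + 10
= 39/4 = 9.75

9.75
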